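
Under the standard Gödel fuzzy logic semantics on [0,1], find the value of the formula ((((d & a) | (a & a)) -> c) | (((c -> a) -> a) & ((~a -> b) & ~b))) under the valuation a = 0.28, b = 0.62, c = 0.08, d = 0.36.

0.08

(d & a) = min(0.36, 0.28) = 0.28
(a & a) = min(0.28, 0.28) = 0.28
((d & a) | (a & a)) = max(0.28, 0.28) = 0.28
(((d & a) | (a & a)) -> c): 0.28 > 0.08, so result = 0.08
(c -> a): 0.08 ≤ 0.28, so result = 1
((c -> a) -> a): 1 > 0.28, so result = 0.28
~a: Gödel ¬ of 0.28 = 0 (operand ≠ 0)
(~a -> b): 0 ≤ 0.62, so result = 1
~b: Gödel ¬ of 0.62 = 0 (operand ≠ 0)
((~a -> b) & ~b) = min(1, 0) = 0
(((c -> a) -> a) & ((~a -> b) & ~b)) = min(0.28, 0) = 0
((((d & a) | (a & a)) -> c) | (((c -> a) -> a) & ((~a -> b) & ~b))) = max(0.08, 0) = 0.08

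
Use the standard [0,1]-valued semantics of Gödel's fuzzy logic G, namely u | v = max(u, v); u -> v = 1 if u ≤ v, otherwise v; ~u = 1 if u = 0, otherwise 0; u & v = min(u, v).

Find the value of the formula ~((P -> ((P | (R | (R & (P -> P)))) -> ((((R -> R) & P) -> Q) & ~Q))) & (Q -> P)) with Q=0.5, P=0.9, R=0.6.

1.00

(P -> P): 0.9 ≤ 0.9, so result = 1
(R & (P -> P)) = min(0.6, 1) = 0.6
(R | (R & (P -> P))) = max(0.6, 0.6) = 0.6
(P | (R | (R & (P -> P)))) = max(0.9, 0.6) = 0.9
(R -> R): 0.6 ≤ 0.6, so result = 1
((R -> R) & P) = min(1, 0.9) = 0.9
(((R -> R) & P) -> Q): 0.9 > 0.5, so result = 0.5
~Q: Gödel ¬ of 0.5 = 0 (operand ≠ 0)
((((R -> R) & P) -> Q) & ~Q) = min(0.5, 0) = 0
((P | (R | (R & (P -> P)))) -> ((((R -> R) & P) -> Q) & ~Q)): 0.9 > 0, so result = 0
(P -> ((P | (R | (R & (P -> P)))) -> ((((R -> R) & P) -> Q) & ~Q))): 0.9 > 0, so result = 0
(Q -> P): 0.5 ≤ 0.9, so result = 1
((P -> ((P | (R | (R & (P -> P)))) -> ((((R -> R) & P) -> Q) & ~Q))) & (Q -> P)) = min(0, 1) = 0
~((P -> ((P | (R | (R & (P -> P)))) -> ((((R -> R) & P) -> Q) & ~Q))) & (Q -> P)): Gödel ¬ of 0 = 1 (operand is 0)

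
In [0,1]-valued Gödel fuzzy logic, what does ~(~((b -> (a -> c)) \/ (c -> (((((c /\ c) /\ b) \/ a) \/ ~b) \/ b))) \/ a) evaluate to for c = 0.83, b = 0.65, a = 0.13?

0.00

(a -> c): 0.13 ≤ 0.83, so result = 1
(b -> (a -> c)): 0.65 ≤ 1, so result = 1
(c /\ c) = min(0.83, 0.83) = 0.83
((c /\ c) /\ b) = min(0.83, 0.65) = 0.65
(((c /\ c) /\ b) \/ a) = max(0.65, 0.13) = 0.65
~b: Gödel ¬ of 0.65 = 0 (operand ≠ 0)
((((c /\ c) /\ b) \/ a) \/ ~b) = max(0.65, 0) = 0.65
(((((c /\ c) /\ b) \/ a) \/ ~b) \/ b) = max(0.65, 0.65) = 0.65
(c -> (((((c /\ c) /\ b) \/ a) \/ ~b) \/ b)): 0.83 > 0.65, so result = 0.65
((b -> (a -> c)) \/ (c -> (((((c /\ c) /\ b) \/ a) \/ ~b) \/ b))) = max(1, 0.65) = 1
~((b -> (a -> c)) \/ (c -> (((((c /\ c) /\ b) \/ a) \/ ~b) \/ b))): Gödel ¬ of 1 = 0 (operand ≠ 0)
(~((b -> (a -> c)) \/ (c -> (((((c /\ c) /\ b) \/ a) \/ ~b) \/ b))) \/ a) = max(0, 0.13) = 0.13
~(~((b -> (a -> c)) \/ (c -> (((((c /\ c) /\ b) \/ a) \/ ~b) \/ b))) \/ a): Gödel ¬ of 0.13 = 0 (operand ≠ 0)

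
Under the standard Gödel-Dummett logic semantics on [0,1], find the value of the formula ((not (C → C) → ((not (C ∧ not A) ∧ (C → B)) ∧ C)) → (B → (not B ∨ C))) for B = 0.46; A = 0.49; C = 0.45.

0.45

(C → C): 0.45 ≤ 0.45, so result = 1
not (C → C): Gödel ¬ of 1 = 0 (operand ≠ 0)
not A: Gödel ¬ of 0.49 = 0 (operand ≠ 0)
(C ∧ not A) = min(0.45, 0) = 0
not (C ∧ not A): Gödel ¬ of 0 = 1 (operand is 0)
(C → B): 0.45 ≤ 0.46, so result = 1
(not (C ∧ not A) ∧ (C → B)) = min(1, 1) = 1
((not (C ∧ not A) ∧ (C → B)) ∧ C) = min(1, 0.45) = 0.45
(not (C → C) → ((not (C ∧ not A) ∧ (C → B)) ∧ C)): 0 ≤ 0.45, so result = 1
not B: Gödel ¬ of 0.46 = 0 (operand ≠ 0)
(not B ∨ C) = max(0, 0.45) = 0.45
(B → (not B ∨ C)): 0.46 > 0.45, so result = 0.45
((not (C → C) → ((not (C ∧ not A) ∧ (C → B)) ∧ C)) → (B → (not B ∨ C))): 1 > 0.45, so result = 0.45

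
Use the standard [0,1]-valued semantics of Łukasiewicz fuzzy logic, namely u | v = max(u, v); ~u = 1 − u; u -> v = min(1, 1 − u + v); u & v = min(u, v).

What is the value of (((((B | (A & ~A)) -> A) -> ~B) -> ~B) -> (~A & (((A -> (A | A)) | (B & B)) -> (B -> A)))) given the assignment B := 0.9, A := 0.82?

0.26

~A: Łukasiewicz ¬ gives 1 − 0.82 = 0.18
(A & ~A) = min(0.82, 0.18) = 0.18
(B | (A & ~A)) = max(0.9, 0.18) = 0.9
((B | (A & ~A)) -> A): min(1, 1 − 0.9 + 0.82) = 0.92
~B: Łukasiewicz ¬ gives 1 − 0.9 = 0.1
(((B | (A & ~A)) -> A) -> ~B): min(1, 1 − 0.92 + 0.1) = 0.18
~B: Łukasiewicz ¬ gives 1 − 0.9 = 0.1
((((B | (A & ~A)) -> A) -> ~B) -> ~B): min(1, 1 − 0.18 + 0.1) = 0.92
~A: Łukasiewicz ¬ gives 1 − 0.82 = 0.18
(A | A) = max(0.82, 0.82) = 0.82
(A -> (A | A)): min(1, 1 − 0.82 + 0.82) = 1
(B & B) = min(0.9, 0.9) = 0.9
((A -> (A | A)) | (B & B)) = max(1, 0.9) = 1
(B -> A): min(1, 1 − 0.9 + 0.82) = 0.92
(((A -> (A | A)) | (B & B)) -> (B -> A)): min(1, 1 − 1 + 0.92) = 0.92
(~A & (((A -> (A | A)) | (B & B)) -> (B -> A))) = min(0.18, 0.92) = 0.18
(((((B | (A & ~A)) -> A) -> ~B) -> ~B) -> (~A & (((A -> (A | A)) | (B & B)) -> (B -> A)))): min(1, 1 − 0.92 + 0.18) = 0.26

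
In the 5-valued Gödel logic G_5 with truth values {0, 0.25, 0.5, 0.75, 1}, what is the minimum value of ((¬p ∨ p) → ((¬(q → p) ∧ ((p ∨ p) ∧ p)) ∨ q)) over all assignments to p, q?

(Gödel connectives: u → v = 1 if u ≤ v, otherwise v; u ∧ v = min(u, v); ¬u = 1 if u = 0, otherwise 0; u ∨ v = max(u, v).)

0.00

The minimum is attained at p = 0, q = 0:
  ¬p: Gödel ¬ of 0 = 1 (operand is 0)
  (¬p ∨ p) = max(1, 0) = 1
  (q → p): 0 ≤ 0, so result = 1
  ¬(q → p): Gödel ¬ of 1 = 0 (operand ≠ 0)
  (p ∨ p) = max(0, 0) = 0
  ((p ∨ p) ∧ p) = min(0, 0) = 0
  (¬(q → p) ∧ ((p ∨ p) ∧ p)) = min(0, 0) = 0
  ((¬(q → p) ∧ ((p ∨ p) ∧ p)) ∨ q) = max(0, 0) = 0
  ((¬p ∨ p) → ((¬(q → p) ∧ ((p ∨ p) ∧ p)) ∨ q)): 1 > 0, so result = 0
Checking all 25 assignments confirms none give a value below 0.00.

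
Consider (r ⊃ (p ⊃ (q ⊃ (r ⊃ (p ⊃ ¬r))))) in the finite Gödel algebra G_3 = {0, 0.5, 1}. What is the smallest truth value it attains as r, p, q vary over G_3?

0.00

The minimum is attained at r = 0.5, p = 0.5, q = 0.5:
  ¬r: Gödel ¬ of 0.5 = 0 (operand ≠ 0)
  (p ⊃ ¬r): 0.5 > 0, so result = 0
  (r ⊃ (p ⊃ ¬r)): 0.5 > 0, so result = 0
  (q ⊃ (r ⊃ (p ⊃ ¬r))): 0.5 > 0, so result = 0
  (p ⊃ (q ⊃ (r ⊃ (p ⊃ ¬r)))): 0.5 > 0, so result = 0
  (r ⊃ (p ⊃ (q ⊃ (r ⊃ (p ⊃ ¬r))))): 0.5 > 0, so result = 0
Checking all 27 assignments confirms none give a value below 0.00.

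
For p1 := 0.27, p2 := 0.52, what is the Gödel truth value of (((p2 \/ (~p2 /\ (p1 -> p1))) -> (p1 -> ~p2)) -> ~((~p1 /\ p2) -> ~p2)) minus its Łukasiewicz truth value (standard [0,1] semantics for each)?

0.96

Gödel evaluation:
  ~p2: Gödel ¬ of 0.52 = 0 (operand ≠ 0)
  (p1 -> p1): 0.27 ≤ 0.27, so result = 1
  (~p2 /\ (p1 -> p1)) = min(0, 1) = 0
  (p2 \/ (~p2 /\ (p1 -> p1))) = max(0.52, 0) = 0.52
  ~p2: Gödel ¬ of 0.52 = 0 (operand ≠ 0)
  (p1 -> ~p2): 0.27 > 0, so result = 0
  ((p2 \/ (~p2 /\ (p1 -> p1))) -> (p1 -> ~p2)): 0.52 > 0, so result = 0
  ~p1: Gödel ¬ of 0.27 = 0 (operand ≠ 0)
  (~p1 /\ p2) = min(0, 0.52) = 0
  ~p2: Gödel ¬ of 0.52 = 0 (operand ≠ 0)
  ((~p1 /\ p2) -> ~p2): 0 ≤ 0, so result = 1
  ~((~p1 /\ p2) -> ~p2): Gödel ¬ of 1 = 0 (operand ≠ 0)
  (((p2 \/ (~p2 /\ (p1 -> p1))) -> (p1 -> ~p2)) -> ~((~p1 /\ p2) -> ~p2)): 0 ≤ 0, so result = 1
  Gödel value = 1
Łukasiewicz evaluation:
  ~p2: Łukasiewicz ¬ gives 1 − 0.52 = 0.48
  (p1 -> p1): min(1, 1 − 0.27 + 0.27) = 1
  (~p2 /\ (p1 -> p1)) = min(0.48, 1) = 0.48
  (p2 \/ (~p2 /\ (p1 -> p1))) = max(0.52, 0.48) = 0.52
  ~p2: Łukasiewicz ¬ gives 1 − 0.52 = 0.48
  (p1 -> ~p2): min(1, 1 − 0.27 + 0.48) = 1
  ((p2 \/ (~p2 /\ (p1 -> p1))) -> (p1 -> ~p2)): min(1, 1 − 0.52 + 1) = 1
  ~p1: Łukasiewicz ¬ gives 1 − 0.27 = 0.73
  (~p1 /\ p2) = min(0.73, 0.52) = 0.52
  ~p2: Łukasiewicz ¬ gives 1 − 0.52 = 0.48
  ((~p1 /\ p2) -> ~p2): min(1, 1 − 0.52 + 0.48) = 0.96
  ~((~p1 /\ p2) -> ~p2): Łukasiewicz ¬ gives 1 − 0.96 = 0.04
  (((p2 \/ (~p2 /\ (p1 -> p1))) -> (p1 -> ~p2)) -> ~((~p1 /\ p2) -> ~p2)): min(1, 1 − 1 + 0.04) = 0.04
  Łukasiewicz value = 0.04
Difference: 1 − 0.04 = 0.96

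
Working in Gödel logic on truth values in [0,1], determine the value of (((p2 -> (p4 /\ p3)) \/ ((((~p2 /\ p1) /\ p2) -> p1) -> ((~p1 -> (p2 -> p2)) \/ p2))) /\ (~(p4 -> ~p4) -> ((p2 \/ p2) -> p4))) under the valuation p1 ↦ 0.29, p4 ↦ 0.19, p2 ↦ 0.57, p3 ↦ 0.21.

(p4 /\ p3) = min(0.19, 0.21) = 0.19
(p2 -> (p4 /\ p3)): 0.57 > 0.19, so result = 0.19
~p2: Gödel ¬ of 0.57 = 0 (operand ≠ 0)
(~p2 /\ p1) = min(0, 0.29) = 0
((~p2 /\ p1) /\ p2) = min(0, 0.57) = 0
(((~p2 /\ p1) /\ p2) -> p1): 0 ≤ 0.29, so result = 1
~p1: Gödel ¬ of 0.29 = 0 (operand ≠ 0)
(p2 -> p2): 0.57 ≤ 0.57, so result = 1
(~p1 -> (p2 -> p2)): 0 ≤ 1, so result = 1
((~p1 -> (p2 -> p2)) \/ p2) = max(1, 0.57) = 1
((((~p2 /\ p1) /\ p2) -> p1) -> ((~p1 -> (p2 -> p2)) \/ p2)): 1 ≤ 1, so result = 1
((p2 -> (p4 /\ p3)) \/ ((((~p2 /\ p1) /\ p2) -> p1) -> ((~p1 -> (p2 -> p2)) \/ p2))) = max(0.19, 1) = 1
~p4: Gödel ¬ of 0.19 = 0 (operand ≠ 0)
(p4 -> ~p4): 0.19 > 0, so result = 0
~(p4 -> ~p4): Gödel ¬ of 0 = 1 (operand is 0)
(p2 \/ p2) = max(0.57, 0.57) = 0.57
((p2 \/ p2) -> p4): 0.57 > 0.19, so result = 0.19
(~(p4 -> ~p4) -> ((p2 \/ p2) -> p4)): 1 > 0.19, so result = 0.19
(((p2 -> (p4 /\ p3)) \/ ((((~p2 /\ p1) /\ p2) -> p1) -> ((~p1 -> (p2 -> p2)) \/ p2))) /\ (~(p4 -> ~p4) -> ((p2 \/ p2) -> p4))) = min(1, 0.19) = 0.19

0.19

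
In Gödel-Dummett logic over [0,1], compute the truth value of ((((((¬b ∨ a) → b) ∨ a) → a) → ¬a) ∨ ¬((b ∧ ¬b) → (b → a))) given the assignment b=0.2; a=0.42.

0.00

¬b: Gödel ¬ of 0.2 = 0 (operand ≠ 0)
(¬b ∨ a) = max(0, 0.42) = 0.42
((¬b ∨ a) → b): 0.42 > 0.2, so result = 0.2
(((¬b ∨ a) → b) ∨ a) = max(0.2, 0.42) = 0.42
((((¬b ∨ a) → b) ∨ a) → a): 0.42 ≤ 0.42, so result = 1
¬a: Gödel ¬ of 0.42 = 0 (operand ≠ 0)
(((((¬b ∨ a) → b) ∨ a) → a) → ¬a): 1 > 0, so result = 0
¬b: Gödel ¬ of 0.2 = 0 (operand ≠ 0)
(b ∧ ¬b) = min(0.2, 0) = 0
(b → a): 0.2 ≤ 0.42, so result = 1
((b ∧ ¬b) → (b → a)): 0 ≤ 1, so result = 1
¬((b ∧ ¬b) → (b → a)): Gödel ¬ of 1 = 0 (operand ≠ 0)
((((((¬b ∨ a) → b) ∨ a) → a) → ¬a) ∨ ¬((b ∧ ¬b) → (b → a))) = max(0, 0) = 0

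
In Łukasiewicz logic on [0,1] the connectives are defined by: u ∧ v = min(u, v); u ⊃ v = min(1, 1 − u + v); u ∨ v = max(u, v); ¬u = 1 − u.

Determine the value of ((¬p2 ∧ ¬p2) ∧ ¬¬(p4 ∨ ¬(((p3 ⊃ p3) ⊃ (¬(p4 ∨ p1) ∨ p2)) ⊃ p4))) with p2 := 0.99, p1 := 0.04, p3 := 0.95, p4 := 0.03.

0.01

¬p2: Łukasiewicz ¬ gives 1 − 0.99 = 0.01
¬p2: Łukasiewicz ¬ gives 1 − 0.99 = 0.01
(¬p2 ∧ ¬p2) = min(0.01, 0.01) = 0.01
(p3 ⊃ p3): min(1, 1 − 0.95 + 0.95) = 1
(p4 ∨ p1) = max(0.03, 0.04) = 0.04
¬(p4 ∨ p1): Łukasiewicz ¬ gives 1 − 0.04 = 0.96
(¬(p4 ∨ p1) ∨ p2) = max(0.96, 0.99) = 0.99
((p3 ⊃ p3) ⊃ (¬(p4 ∨ p1) ∨ p2)): min(1, 1 − 1 + 0.99) = 0.99
(((p3 ⊃ p3) ⊃ (¬(p4 ∨ p1) ∨ p2)) ⊃ p4): min(1, 1 − 0.99 + 0.03) = 0.04
¬(((p3 ⊃ p3) ⊃ (¬(p4 ∨ p1) ∨ p2)) ⊃ p4): Łukasiewicz ¬ gives 1 − 0.04 = 0.96
(p4 ∨ ¬(((p3 ⊃ p3) ⊃ (¬(p4 ∨ p1) ∨ p2)) ⊃ p4)) = max(0.03, 0.96) = 0.96
¬(p4 ∨ ¬(((p3 ⊃ p3) ⊃ (¬(p4 ∨ p1) ∨ p2)) ⊃ p4)): Łukasiewicz ¬ gives 1 − 0.96 = 0.04
¬¬(p4 ∨ ¬(((p3 ⊃ p3) ⊃ (¬(p4 ∨ p1) ∨ p2)) ⊃ p4)): Łukasiewicz ¬ gives 1 − 0.04 = 0.96
((¬p2 ∧ ¬p2) ∧ ¬¬(p4 ∨ ¬(((p3 ⊃ p3) ⊃ (¬(p4 ∨ p1) ∨ p2)) ⊃ p4))) = min(0.01, 0.96) = 0.01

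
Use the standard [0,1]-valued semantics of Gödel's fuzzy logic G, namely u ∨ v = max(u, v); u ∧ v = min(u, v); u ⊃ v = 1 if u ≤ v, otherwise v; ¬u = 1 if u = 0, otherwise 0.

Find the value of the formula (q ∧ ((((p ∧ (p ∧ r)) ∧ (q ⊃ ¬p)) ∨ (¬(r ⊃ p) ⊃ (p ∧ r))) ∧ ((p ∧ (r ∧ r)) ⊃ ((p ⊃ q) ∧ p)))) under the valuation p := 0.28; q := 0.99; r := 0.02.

(p ∧ r) = min(0.28, 0.02) = 0.02
(p ∧ (p ∧ r)) = min(0.28, 0.02) = 0.02
¬p: Gödel ¬ of 0.28 = 0 (operand ≠ 0)
(q ⊃ ¬p): 0.99 > 0, so result = 0
((p ∧ (p ∧ r)) ∧ (q ⊃ ¬p)) = min(0.02, 0) = 0
(r ⊃ p): 0.02 ≤ 0.28, so result = 1
¬(r ⊃ p): Gödel ¬ of 1 = 0 (operand ≠ 0)
(p ∧ r) = min(0.28, 0.02) = 0.02
(¬(r ⊃ p) ⊃ (p ∧ r)): 0 ≤ 0.02, so result = 1
(((p ∧ (p ∧ r)) ∧ (q ⊃ ¬p)) ∨ (¬(r ⊃ p) ⊃ (p ∧ r))) = max(0, 1) = 1
(r ∧ r) = min(0.02, 0.02) = 0.02
(p ∧ (r ∧ r)) = min(0.28, 0.02) = 0.02
(p ⊃ q): 0.28 ≤ 0.99, so result = 1
((p ⊃ q) ∧ p) = min(1, 0.28) = 0.28
((p ∧ (r ∧ r)) ⊃ ((p ⊃ q) ∧ p)): 0.02 ≤ 0.28, so result = 1
((((p ∧ (p ∧ r)) ∧ (q ⊃ ¬p)) ∨ (¬(r ⊃ p) ⊃ (p ∧ r))) ∧ ((p ∧ (r ∧ r)) ⊃ ((p ⊃ q) ∧ p))) = min(1, 1) = 1
(q ∧ ((((p ∧ (p ∧ r)) ∧ (q ⊃ ¬p)) ∨ (¬(r ⊃ p) ⊃ (p ∧ r))) ∧ ((p ∧ (r ∧ r)) ⊃ ((p ⊃ q) ∧ p)))) = min(0.99, 1) = 0.99

0.99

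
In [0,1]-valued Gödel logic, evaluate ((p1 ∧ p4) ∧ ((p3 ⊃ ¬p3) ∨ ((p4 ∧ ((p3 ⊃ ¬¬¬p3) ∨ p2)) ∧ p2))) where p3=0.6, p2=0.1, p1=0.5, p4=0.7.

(p1 ∧ p4) = min(0.5, 0.7) = 0.5
¬p3: Gödel ¬ of 0.6 = 0 (operand ≠ 0)
(p3 ⊃ ¬p3): 0.6 > 0, so result = 0
¬p3: Gödel ¬ of 0.6 = 0 (operand ≠ 0)
¬¬p3: Gödel ¬ of 0 = 1 (operand is 0)
¬¬¬p3: Gödel ¬ of 1 = 0 (operand ≠ 0)
(p3 ⊃ ¬¬¬p3): 0.6 > 0, so result = 0
((p3 ⊃ ¬¬¬p3) ∨ p2) = max(0, 0.1) = 0.1
(p4 ∧ ((p3 ⊃ ¬¬¬p3) ∨ p2)) = min(0.7, 0.1) = 0.1
((p4 ∧ ((p3 ⊃ ¬¬¬p3) ∨ p2)) ∧ p2) = min(0.1, 0.1) = 0.1
((p3 ⊃ ¬p3) ∨ ((p4 ∧ ((p3 ⊃ ¬¬¬p3) ∨ p2)) ∧ p2)) = max(0, 0.1) = 0.1
((p1 ∧ p4) ∧ ((p3 ⊃ ¬p3) ∨ ((p4 ∧ ((p3 ⊃ ¬¬¬p3) ∨ p2)) ∧ p2))) = min(0.5, 0.1) = 0.1

0.10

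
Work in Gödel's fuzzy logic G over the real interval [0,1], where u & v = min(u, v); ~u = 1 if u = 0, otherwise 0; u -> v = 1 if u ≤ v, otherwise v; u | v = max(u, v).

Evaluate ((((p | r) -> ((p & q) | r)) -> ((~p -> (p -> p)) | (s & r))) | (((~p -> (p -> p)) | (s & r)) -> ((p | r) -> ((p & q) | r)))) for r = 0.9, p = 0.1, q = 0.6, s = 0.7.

(p | r) = max(0.1, 0.9) = 0.9
(p & q) = min(0.1, 0.6) = 0.1
((p & q) | r) = max(0.1, 0.9) = 0.9
((p | r) -> ((p & q) | r)): 0.9 ≤ 0.9, so result = 1
~p: Gödel ¬ of 0.1 = 0 (operand ≠ 0)
(p -> p): 0.1 ≤ 0.1, so result = 1
(~p -> (p -> p)): 0 ≤ 1, so result = 1
(s & r) = min(0.7, 0.9) = 0.7
((~p -> (p -> p)) | (s & r)) = max(1, 0.7) = 1
(((p | r) -> ((p & q) | r)) -> ((~p -> (p -> p)) | (s & r))): 1 ≤ 1, so result = 1
~p: Gödel ¬ of 0.1 = 0 (operand ≠ 0)
(p -> p): 0.1 ≤ 0.1, so result = 1
(~p -> (p -> p)): 0 ≤ 1, so result = 1
(s & r) = min(0.7, 0.9) = 0.7
((~p -> (p -> p)) | (s & r)) = max(1, 0.7) = 1
(p | r) = max(0.1, 0.9) = 0.9
(p & q) = min(0.1, 0.6) = 0.1
((p & q) | r) = max(0.1, 0.9) = 0.9
((p | r) -> ((p & q) | r)): 0.9 ≤ 0.9, so result = 1
(((~p -> (p -> p)) | (s & r)) -> ((p | r) -> ((p & q) | r))): 1 ≤ 1, so result = 1
((((p | r) -> ((p & q) | r)) -> ((~p -> (p -> p)) | (s & r))) | (((~p -> (p -> p)) | (s & r)) -> ((p | r) -> ((p & q) | r)))) = max(1, 1) = 1

1.00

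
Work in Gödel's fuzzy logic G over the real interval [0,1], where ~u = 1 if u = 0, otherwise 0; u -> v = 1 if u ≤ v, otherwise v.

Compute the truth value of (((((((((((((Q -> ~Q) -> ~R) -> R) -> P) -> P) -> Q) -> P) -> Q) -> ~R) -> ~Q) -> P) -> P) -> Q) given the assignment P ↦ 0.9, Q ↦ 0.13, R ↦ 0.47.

~Q: Gödel ¬ of 0.13 = 0 (operand ≠ 0)
(Q -> ~Q): 0.13 > 0, so result = 0
~R: Gödel ¬ of 0.47 = 0 (operand ≠ 0)
((Q -> ~Q) -> ~R): 0 ≤ 0, so result = 1
(((Q -> ~Q) -> ~R) -> R): 1 > 0.47, so result = 0.47
((((Q -> ~Q) -> ~R) -> R) -> P): 0.47 ≤ 0.9, so result = 1
(((((Q -> ~Q) -> ~R) -> R) -> P) -> P): 1 > 0.9, so result = 0.9
((((((Q -> ~Q) -> ~R) -> R) -> P) -> P) -> Q): 0.9 > 0.13, so result = 0.13
(((((((Q -> ~Q) -> ~R) -> R) -> P) -> P) -> Q) -> P): 0.13 ≤ 0.9, so result = 1
((((((((Q -> ~Q) -> ~R) -> R) -> P) -> P) -> Q) -> P) -> Q): 1 > 0.13, so result = 0.13
~R: Gödel ¬ of 0.47 = 0 (operand ≠ 0)
(((((((((Q -> ~Q) -> ~R) -> R) -> P) -> P) -> Q) -> P) -> Q) -> ~R): 0.13 > 0, so result = 0
~Q: Gödel ¬ of 0.13 = 0 (operand ≠ 0)
((((((((((Q -> ~Q) -> ~R) -> R) -> P) -> P) -> Q) -> P) -> Q) -> ~R) -> ~Q): 0 ≤ 0, so result = 1
(((((((((((Q -> ~Q) -> ~R) -> R) -> P) -> P) -> Q) -> P) -> Q) -> ~R) -> ~Q) -> P): 1 > 0.9, so result = 0.9
((((((((((((Q -> ~Q) -> ~R) -> R) -> P) -> P) -> Q) -> P) -> Q) -> ~R) -> ~Q) -> P) -> P): 0.9 ≤ 0.9, so result = 1
(((((((((((((Q -> ~Q) -> ~R) -> R) -> P) -> P) -> Q) -> P) -> Q) -> ~R) -> ~Q) -> P) -> P) -> Q): 1 > 0.13, so result = 0.13

0.13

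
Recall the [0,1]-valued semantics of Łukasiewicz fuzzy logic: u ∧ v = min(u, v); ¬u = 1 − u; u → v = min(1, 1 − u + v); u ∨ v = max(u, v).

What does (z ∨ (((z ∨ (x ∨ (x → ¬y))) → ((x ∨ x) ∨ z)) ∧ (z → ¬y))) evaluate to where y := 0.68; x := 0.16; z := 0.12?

¬y: Łukasiewicz ¬ gives 1 − 0.68 = 0.32
(x → ¬y): min(1, 1 − 0.16 + 0.32) = 1
(x ∨ (x → ¬y)) = max(0.16, 1) = 1
(z ∨ (x ∨ (x → ¬y))) = max(0.12, 1) = 1
(x ∨ x) = max(0.16, 0.16) = 0.16
((x ∨ x) ∨ z) = max(0.16, 0.12) = 0.16
((z ∨ (x ∨ (x → ¬y))) → ((x ∨ x) ∨ z)): min(1, 1 − 1 + 0.16) = 0.16
¬y: Łukasiewicz ¬ gives 1 − 0.68 = 0.32
(z → ¬y): min(1, 1 − 0.12 + 0.32) = 1
(((z ∨ (x ∨ (x → ¬y))) → ((x ∨ x) ∨ z)) ∧ (z → ¬y)) = min(0.16, 1) = 0.16
(z ∨ (((z ∨ (x ∨ (x → ¬y))) → ((x ∨ x) ∨ z)) ∧ (z → ¬y))) = max(0.12, 0.16) = 0.16

0.16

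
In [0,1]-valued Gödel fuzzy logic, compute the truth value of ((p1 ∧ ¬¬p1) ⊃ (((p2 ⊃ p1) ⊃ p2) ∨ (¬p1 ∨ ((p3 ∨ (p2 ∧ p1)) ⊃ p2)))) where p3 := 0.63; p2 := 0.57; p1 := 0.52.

¬p1: Gödel ¬ of 0.52 = 0 (operand ≠ 0)
¬¬p1: Gödel ¬ of 0 = 1 (operand is 0)
(p1 ∧ ¬¬p1) = min(0.52, 1) = 0.52
(p2 ⊃ p1): 0.57 > 0.52, so result = 0.52
((p2 ⊃ p1) ⊃ p2): 0.52 ≤ 0.57, so result = 1
¬p1: Gödel ¬ of 0.52 = 0 (operand ≠ 0)
(p2 ∧ p1) = min(0.57, 0.52) = 0.52
(p3 ∨ (p2 ∧ p1)) = max(0.63, 0.52) = 0.63
((p3 ∨ (p2 ∧ p1)) ⊃ p2): 0.63 > 0.57, so result = 0.57
(¬p1 ∨ ((p3 ∨ (p2 ∧ p1)) ⊃ p2)) = max(0, 0.57) = 0.57
(((p2 ⊃ p1) ⊃ p2) ∨ (¬p1 ∨ ((p3 ∨ (p2 ∧ p1)) ⊃ p2))) = max(1, 0.57) = 1
((p1 ∧ ¬¬p1) ⊃ (((p2 ⊃ p1) ⊃ p2) ∨ (¬p1 ∨ ((p3 ∨ (p2 ∧ p1)) ⊃ p2)))): 0.52 ≤ 1, so result = 1

1.00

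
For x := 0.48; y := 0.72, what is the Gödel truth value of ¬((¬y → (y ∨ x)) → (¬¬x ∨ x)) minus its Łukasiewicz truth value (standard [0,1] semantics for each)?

-0.52

Gödel evaluation:
  ¬y: Gödel ¬ of 0.72 = 0 (operand ≠ 0)
  (y ∨ x) = max(0.72, 0.48) = 0.72
  (¬y → (y ∨ x)): 0 ≤ 0.72, so result = 1
  ¬x: Gödel ¬ of 0.48 = 0 (operand ≠ 0)
  ¬¬x: Gödel ¬ of 0 = 1 (operand is 0)
  (¬¬x ∨ x) = max(1, 0.48) = 1
  ((¬y → (y ∨ x)) → (¬¬x ∨ x)): 1 ≤ 1, so result = 1
  ¬((¬y → (y ∨ x)) → (¬¬x ∨ x)): Gödel ¬ of 1 = 0 (operand ≠ 0)
  Gödel value = 0
Łukasiewicz evaluation:
  ¬y: Łukasiewicz ¬ gives 1 − 0.72 = 0.28
  (y ∨ x) = max(0.72, 0.48) = 0.72
  (¬y → (y ∨ x)): min(1, 1 − 0.28 + 0.72) = 1
  ¬x: Łukasiewicz ¬ gives 1 − 0.48 = 0.52
  ¬¬x: Łukasiewicz ¬ gives 1 − 0.52 = 0.48
  (¬¬x ∨ x) = max(0.48, 0.48) = 0.48
  ((¬y → (y ∨ x)) → (¬¬x ∨ x)): min(1, 1 − 1 + 0.48) = 0.48
  ¬((¬y → (y ∨ x)) → (¬¬x ∨ x)): Łukasiewicz ¬ gives 1 − 0.48 = 0.52
  Łukasiewicz value = 0.52
Difference: 0 − 0.52 = -0.52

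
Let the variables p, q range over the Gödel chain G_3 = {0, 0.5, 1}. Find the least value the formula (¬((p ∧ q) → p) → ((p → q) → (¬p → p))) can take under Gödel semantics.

1.00

Every assignment gives 1. For instance at p = 0, q = 0:
  (p ∧ q) = min(0, 0) = 0
  ((p ∧ q) → p): 0 ≤ 0, so result = 1
  ¬((p ∧ q) → p): Gödel ¬ of 1 = 0 (operand ≠ 0)
  (p → q): 0 ≤ 0, so result = 1
  ¬p: Gödel ¬ of 0 = 1 (operand is 0)
  (¬p → p): 1 > 0, so result = 0
  ((p → q) → (¬p → p)): 1 > 0, so result = 0
  (¬((p ∧ q) → p) → ((p → q) → (¬p → p))): 0 ≤ 0, so result = 1
All 9 assignments give value 1 — the formula is a G_3-tautology.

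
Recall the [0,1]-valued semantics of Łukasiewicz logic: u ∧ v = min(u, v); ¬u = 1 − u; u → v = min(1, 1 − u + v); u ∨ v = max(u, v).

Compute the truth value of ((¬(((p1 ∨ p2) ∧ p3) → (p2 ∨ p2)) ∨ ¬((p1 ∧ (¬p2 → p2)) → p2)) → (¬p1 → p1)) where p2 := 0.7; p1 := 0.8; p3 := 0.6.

1.00

(p1 ∨ p2) = max(0.8, 0.7) = 0.8
((p1 ∨ p2) ∧ p3) = min(0.8, 0.6) = 0.6
(p2 ∨ p2) = max(0.7, 0.7) = 0.7
(((p1 ∨ p2) ∧ p3) → (p2 ∨ p2)): min(1, 1 − 0.6 + 0.7) = 1
¬(((p1 ∨ p2) ∧ p3) → (p2 ∨ p2)): Łukasiewicz ¬ gives 1 − 1 = 0
¬p2: Łukasiewicz ¬ gives 1 − 0.7 = 0.3
(¬p2 → p2): min(1, 1 − 0.3 + 0.7) = 1
(p1 ∧ (¬p2 → p2)) = min(0.8, 1) = 0.8
((p1 ∧ (¬p2 → p2)) → p2): min(1, 1 − 0.8 + 0.7) = 0.9
¬((p1 ∧ (¬p2 → p2)) → p2): Łukasiewicz ¬ gives 1 − 0.9 = 0.1
(¬(((p1 ∨ p2) ∧ p3) → (p2 ∨ p2)) ∨ ¬((p1 ∧ (¬p2 → p2)) → p2)) = max(0, 0.1) = 0.1
¬p1: Łukasiewicz ¬ gives 1 − 0.8 = 0.2
(¬p1 → p1): min(1, 1 − 0.2 + 0.8) = 1
((¬(((p1 ∨ p2) ∧ p3) → (p2 ∨ p2)) ∨ ¬((p1 ∧ (¬p2 → p2)) → p2)) → (¬p1 → p1)): min(1, 1 − 0.1 + 1) = 1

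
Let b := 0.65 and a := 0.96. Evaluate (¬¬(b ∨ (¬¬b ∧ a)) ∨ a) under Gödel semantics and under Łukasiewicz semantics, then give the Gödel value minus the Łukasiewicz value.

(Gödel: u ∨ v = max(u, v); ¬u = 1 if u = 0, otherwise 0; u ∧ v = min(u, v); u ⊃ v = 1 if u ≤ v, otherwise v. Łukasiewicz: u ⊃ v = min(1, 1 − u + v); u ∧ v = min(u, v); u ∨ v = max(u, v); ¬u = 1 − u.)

Gödel evaluation:
  ¬b: Gödel ¬ of 0.65 = 0 (operand ≠ 0)
  ¬¬b: Gödel ¬ of 0 = 1 (operand is 0)
  (¬¬b ∧ a) = min(1, 0.96) = 0.96
  (b ∨ (¬¬b ∧ a)) = max(0.65, 0.96) = 0.96
  ¬(b ∨ (¬¬b ∧ a)): Gödel ¬ of 0.96 = 0 (operand ≠ 0)
  ¬¬(b ∨ (¬¬b ∧ a)): Gödel ¬ of 0 = 1 (operand is 0)
  (¬¬(b ∨ (¬¬b ∧ a)) ∨ a) = max(1, 0.96) = 1
  Gödel value = 1
Łukasiewicz evaluation:
  ¬b: Łukasiewicz ¬ gives 1 − 0.65 = 0.35
  ¬¬b: Łukasiewicz ¬ gives 1 − 0.35 = 0.65
  (¬¬b ∧ a) = min(0.65, 0.96) = 0.65
  (b ∨ (¬¬b ∧ a)) = max(0.65, 0.65) = 0.65
  ¬(b ∨ (¬¬b ∧ a)): Łukasiewicz ¬ gives 1 − 0.65 = 0.35
  ¬¬(b ∨ (¬¬b ∧ a)): Łukasiewicz ¬ gives 1 − 0.35 = 0.65
  (¬¬(b ∨ (¬¬b ∧ a)) ∨ a) = max(0.65, 0.96) = 0.96
  Łukasiewicz value = 0.96
Difference: 1 − 0.96 = 0.04

0.04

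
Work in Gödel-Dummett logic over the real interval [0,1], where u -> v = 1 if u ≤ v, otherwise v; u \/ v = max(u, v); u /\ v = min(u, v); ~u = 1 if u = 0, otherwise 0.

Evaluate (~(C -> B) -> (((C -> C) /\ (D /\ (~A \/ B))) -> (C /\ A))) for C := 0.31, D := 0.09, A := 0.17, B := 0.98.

1.00

(C -> B): 0.31 ≤ 0.98, so result = 1
~(C -> B): Gödel ¬ of 1 = 0 (operand ≠ 0)
(C -> C): 0.31 ≤ 0.31, so result = 1
~A: Gödel ¬ of 0.17 = 0 (operand ≠ 0)
(~A \/ B) = max(0, 0.98) = 0.98
(D /\ (~A \/ B)) = min(0.09, 0.98) = 0.09
((C -> C) /\ (D /\ (~A \/ B))) = min(1, 0.09) = 0.09
(C /\ A) = min(0.31, 0.17) = 0.17
(((C -> C) /\ (D /\ (~A \/ B))) -> (C /\ A)): 0.09 ≤ 0.17, so result = 1
(~(C -> B) -> (((C -> C) /\ (D /\ (~A \/ B))) -> (C /\ A))): 0 ≤ 1, so result = 1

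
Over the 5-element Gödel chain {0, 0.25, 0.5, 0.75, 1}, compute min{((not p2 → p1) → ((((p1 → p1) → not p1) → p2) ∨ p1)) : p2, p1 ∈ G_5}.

0.25

The minimum is attained at p2 = 0.25, p1 = 0:
  not p2: Gödel ¬ of 0.25 = 0 (operand ≠ 0)
  (not p2 → p1): 0 ≤ 0, so result = 1
  (p1 → p1): 0 ≤ 0, so result = 1
  not p1: Gödel ¬ of 0 = 1 (operand is 0)
  ((p1 → p1) → not p1): 1 ≤ 1, so result = 1
  (((p1 → p1) → not p1) → p2): 1 > 0.25, so result = 0.25
  ((((p1 → p1) → not p1) → p2) ∨ p1) = max(0.25, 0) = 0.25
  ((not p2 → p1) → ((((p1 → p1) → not p1) → p2) ∨ p1)): 1 > 0.25, so result = 0.25
Checking all 25 assignments confirms none give a value below 0.25.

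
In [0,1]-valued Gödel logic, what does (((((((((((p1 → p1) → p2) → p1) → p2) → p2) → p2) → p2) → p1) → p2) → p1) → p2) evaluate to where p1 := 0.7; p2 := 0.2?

0.20

(p1 → p1): 0.7 ≤ 0.7, so result = 1
((p1 → p1) → p2): 1 > 0.2, so result = 0.2
(((p1 → p1) → p2) → p1): 0.2 ≤ 0.7, so result = 1
((((p1 → p1) → p2) → p1) → p2): 1 > 0.2, so result = 0.2
(((((p1 → p1) → p2) → p1) → p2) → p2): 0.2 ≤ 0.2, so result = 1
((((((p1 → p1) → p2) → p1) → p2) → p2) → p2): 1 > 0.2, so result = 0.2
(((((((p1 → p1) → p2) → p1) → p2) → p2) → p2) → p2): 0.2 ≤ 0.2, so result = 1
((((((((p1 → p1) → p2) → p1) → p2) → p2) → p2) → p2) → p1): 1 > 0.7, so result = 0.7
(((((((((p1 → p1) → p2) → p1) → p2) → p2) → p2) → p2) → p1) → p2): 0.7 > 0.2, so result = 0.2
((((((((((p1 → p1) → p2) → p1) → p2) → p2) → p2) → p2) → p1) → p2) → p1): 0.2 ≤ 0.7, so result = 1
(((((((((((p1 → p1) → p2) → p1) → p2) → p2) → p2) → p2) → p1) → p2) → p1) → p2): 1 > 0.2, so result = 0.2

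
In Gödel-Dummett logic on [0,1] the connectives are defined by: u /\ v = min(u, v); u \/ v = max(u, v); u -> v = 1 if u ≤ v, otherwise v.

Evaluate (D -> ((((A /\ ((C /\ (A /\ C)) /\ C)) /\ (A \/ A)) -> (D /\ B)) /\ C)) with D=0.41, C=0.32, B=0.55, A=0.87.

0.32

(A /\ C) = min(0.87, 0.32) = 0.32
(C /\ (A /\ C)) = min(0.32, 0.32) = 0.32
((C /\ (A /\ C)) /\ C) = min(0.32, 0.32) = 0.32
(A /\ ((C /\ (A /\ C)) /\ C)) = min(0.87, 0.32) = 0.32
(A \/ A) = max(0.87, 0.87) = 0.87
((A /\ ((C /\ (A /\ C)) /\ C)) /\ (A \/ A)) = min(0.32, 0.87) = 0.32
(D /\ B) = min(0.41, 0.55) = 0.41
(((A /\ ((C /\ (A /\ C)) /\ C)) /\ (A \/ A)) -> (D /\ B)): 0.32 ≤ 0.41, so result = 1
((((A /\ ((C /\ (A /\ C)) /\ C)) /\ (A \/ A)) -> (D /\ B)) /\ C) = min(1, 0.32) = 0.32
(D -> ((((A /\ ((C /\ (A /\ C)) /\ C)) /\ (A \/ A)) -> (D /\ B)) /\ C)): 0.41 > 0.32, so result = 0.32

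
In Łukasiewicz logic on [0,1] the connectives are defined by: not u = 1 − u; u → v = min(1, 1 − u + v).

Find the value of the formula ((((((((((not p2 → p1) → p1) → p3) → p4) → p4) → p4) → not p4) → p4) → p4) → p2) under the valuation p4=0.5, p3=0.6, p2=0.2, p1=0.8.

not p2: Łukasiewicz ¬ gives 1 − 0.2 = 0.8
(not p2 → p1): min(1, 1 − 0.8 + 0.8) = 1
((not p2 → p1) → p1): min(1, 1 − 1 + 0.8) = 0.8
(((not p2 → p1) → p1) → p3): min(1, 1 − 0.8 + 0.6) = 0.8
((((not p2 → p1) → p1) → p3) → p4): min(1, 1 − 0.8 + 0.5) = 0.7
(((((not p2 → p1) → p1) → p3) → p4) → p4): min(1, 1 − 0.7 + 0.5) = 0.8
((((((not p2 → p1) → p1) → p3) → p4) → p4) → p4): min(1, 1 − 0.8 + 0.5) = 0.7
not p4: Łukasiewicz ¬ gives 1 − 0.5 = 0.5
(((((((not p2 → p1) → p1) → p3) → p4) → p4) → p4) → not p4): min(1, 1 − 0.7 + 0.5) = 0.8
((((((((not p2 → p1) → p1) → p3) → p4) → p4) → p4) → not p4) → p4): min(1, 1 − 0.8 + 0.5) = 0.7
(((((((((not p2 → p1) → p1) → p3) → p4) → p4) → p4) → not p4) → p4) → p4): min(1, 1 − 0.7 + 0.5) = 0.8
((((((((((not p2 → p1) → p1) → p3) → p4) → p4) → p4) → not p4) → p4) → p4) → p2): min(1, 1 − 0.8 + 0.2) = 0.4

0.40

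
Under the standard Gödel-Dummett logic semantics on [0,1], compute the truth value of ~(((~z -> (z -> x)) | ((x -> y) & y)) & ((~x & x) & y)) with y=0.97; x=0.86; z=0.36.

~z: Gödel ¬ of 0.36 = 0 (operand ≠ 0)
(z -> x): 0.36 ≤ 0.86, so result = 1
(~z -> (z -> x)): 0 ≤ 1, so result = 1
(x -> y): 0.86 ≤ 0.97, so result = 1
((x -> y) & y) = min(1, 0.97) = 0.97
((~z -> (z -> x)) | ((x -> y) & y)) = max(1, 0.97) = 1
~x: Gödel ¬ of 0.86 = 0 (operand ≠ 0)
(~x & x) = min(0, 0.86) = 0
((~x & x) & y) = min(0, 0.97) = 0
(((~z -> (z -> x)) | ((x -> y) & y)) & ((~x & x) & y)) = min(1, 0) = 0
~(((~z -> (z -> x)) | ((x -> y) & y)) & ((~x & x) & y)): Gödel ¬ of 0 = 1 (operand is 0)

1.00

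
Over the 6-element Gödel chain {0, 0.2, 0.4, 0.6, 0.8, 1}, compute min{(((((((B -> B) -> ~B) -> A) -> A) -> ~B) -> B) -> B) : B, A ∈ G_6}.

The minimum is attained at B = 0.2, A = 0.2:
  (B -> B): 0.2 ≤ 0.2, so result = 1
  ~B: Gödel ¬ of 0.2 = 0 (operand ≠ 0)
  ((B -> B) -> ~B): 1 > 0, so result = 0
  (((B -> B) -> ~B) -> A): 0 ≤ 0.2, so result = 1
  ((((B -> B) -> ~B) -> A) -> A): 1 > 0.2, so result = 0.2
  ~B: Gödel ¬ of 0.2 = 0 (operand ≠ 0)
  (((((B -> B) -> ~B) -> A) -> A) -> ~B): 0.2 > 0, so result = 0
  ((((((B -> B) -> ~B) -> A) -> A) -> ~B) -> B): 0 ≤ 0.2, so result = 1
  (((((((B -> B) -> ~B) -> A) -> A) -> ~B) -> B) -> B): 1 > 0.2, so result = 0.2
Checking all 36 assignments confirms none give a value below 0.20.

0.20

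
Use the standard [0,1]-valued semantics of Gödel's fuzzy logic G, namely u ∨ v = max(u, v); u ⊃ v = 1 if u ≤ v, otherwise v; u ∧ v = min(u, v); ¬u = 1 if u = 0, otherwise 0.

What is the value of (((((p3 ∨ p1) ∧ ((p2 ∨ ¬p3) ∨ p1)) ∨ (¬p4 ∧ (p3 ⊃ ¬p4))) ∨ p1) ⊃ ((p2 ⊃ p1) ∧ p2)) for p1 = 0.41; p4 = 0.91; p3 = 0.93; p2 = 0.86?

(p3 ∨ p1) = max(0.93, 0.41) = 0.93
¬p3: Gödel ¬ of 0.93 = 0 (operand ≠ 0)
(p2 ∨ ¬p3) = max(0.86, 0) = 0.86
((p2 ∨ ¬p3) ∨ p1) = max(0.86, 0.41) = 0.86
((p3 ∨ p1) ∧ ((p2 ∨ ¬p3) ∨ p1)) = min(0.93, 0.86) = 0.86
¬p4: Gödel ¬ of 0.91 = 0 (operand ≠ 0)
¬p4: Gödel ¬ of 0.91 = 0 (operand ≠ 0)
(p3 ⊃ ¬p4): 0.93 > 0, so result = 0
(¬p4 ∧ (p3 ⊃ ¬p4)) = min(0, 0) = 0
(((p3 ∨ p1) ∧ ((p2 ∨ ¬p3) ∨ p1)) ∨ (¬p4 ∧ (p3 ⊃ ¬p4))) = max(0.86, 0) = 0.86
((((p3 ∨ p1) ∧ ((p2 ∨ ¬p3) ∨ p1)) ∨ (¬p4 ∧ (p3 ⊃ ¬p4))) ∨ p1) = max(0.86, 0.41) = 0.86
(p2 ⊃ p1): 0.86 > 0.41, so result = 0.41
((p2 ⊃ p1) ∧ p2) = min(0.41, 0.86) = 0.41
(((((p3 ∨ p1) ∧ ((p2 ∨ ¬p3) ∨ p1)) ∨ (¬p4 ∧ (p3 ⊃ ¬p4))) ∨ p1) ⊃ ((p2 ⊃ p1) ∧ p2)): 0.86 > 0.41, so result = 0.41

0.41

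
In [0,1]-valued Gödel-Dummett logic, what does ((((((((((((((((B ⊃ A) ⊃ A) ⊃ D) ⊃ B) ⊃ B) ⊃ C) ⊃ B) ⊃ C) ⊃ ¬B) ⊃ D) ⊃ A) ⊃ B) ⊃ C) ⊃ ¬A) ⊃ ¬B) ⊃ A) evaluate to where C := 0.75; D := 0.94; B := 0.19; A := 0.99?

0.99

(B ⊃ A): 0.19 ≤ 0.99, so result = 1
((B ⊃ A) ⊃ A): 1 > 0.99, so result = 0.99
(((B ⊃ A) ⊃ A) ⊃ D): 0.99 > 0.94, so result = 0.94
((((B ⊃ A) ⊃ A) ⊃ D) ⊃ B): 0.94 > 0.19, so result = 0.19
(((((B ⊃ A) ⊃ A) ⊃ D) ⊃ B) ⊃ B): 0.19 ≤ 0.19, so result = 1
((((((B ⊃ A) ⊃ A) ⊃ D) ⊃ B) ⊃ B) ⊃ C): 1 > 0.75, so result = 0.75
(((((((B ⊃ A) ⊃ A) ⊃ D) ⊃ B) ⊃ B) ⊃ C) ⊃ B): 0.75 > 0.19, so result = 0.19
((((((((B ⊃ A) ⊃ A) ⊃ D) ⊃ B) ⊃ B) ⊃ C) ⊃ B) ⊃ C): 0.19 ≤ 0.75, so result = 1
¬B: Gödel ¬ of 0.19 = 0 (operand ≠ 0)
(((((((((B ⊃ A) ⊃ A) ⊃ D) ⊃ B) ⊃ B) ⊃ C) ⊃ B) ⊃ C) ⊃ ¬B): 1 > 0, so result = 0
((((((((((B ⊃ A) ⊃ A) ⊃ D) ⊃ B) ⊃ B) ⊃ C) ⊃ B) ⊃ C) ⊃ ¬B) ⊃ D): 0 ≤ 0.94, so result = 1
(((((((((((B ⊃ A) ⊃ A) ⊃ D) ⊃ B) ⊃ B) ⊃ C) ⊃ B) ⊃ C) ⊃ ¬B) ⊃ D) ⊃ A): 1 > 0.99, so result = 0.99
((((((((((((B ⊃ A) ⊃ A) ⊃ D) ⊃ B) ⊃ B) ⊃ C) ⊃ B) ⊃ C) ⊃ ¬B) ⊃ D) ⊃ A) ⊃ B): 0.99 > 0.19, so result = 0.19
(((((((((((((B ⊃ A) ⊃ A) ⊃ D) ⊃ B) ⊃ B) ⊃ C) ⊃ B) ⊃ C) ⊃ ¬B) ⊃ D) ⊃ A) ⊃ B) ⊃ C): 0.19 ≤ 0.75, so result = 1
¬A: Gödel ¬ of 0.99 = 0 (operand ≠ 0)
((((((((((((((B ⊃ A) ⊃ A) ⊃ D) ⊃ B) ⊃ B) ⊃ C) ⊃ B) ⊃ C) ⊃ ¬B) ⊃ D) ⊃ A) ⊃ B) ⊃ C) ⊃ ¬A): 1 > 0, so result = 0
¬B: Gödel ¬ of 0.19 = 0 (operand ≠ 0)
(((((((((((((((B ⊃ A) ⊃ A) ⊃ D) ⊃ B) ⊃ B) ⊃ C) ⊃ B) ⊃ C) ⊃ ¬B) ⊃ D) ⊃ A) ⊃ B) ⊃ C) ⊃ ¬A) ⊃ ¬B): 0 ≤ 0, so result = 1
((((((((((((((((B ⊃ A) ⊃ A) ⊃ D) ⊃ B) ⊃ B) ⊃ C) ⊃ B) ⊃ C) ⊃ ¬B) ⊃ D) ⊃ A) ⊃ B) ⊃ C) ⊃ ¬A) ⊃ ¬B) ⊃ A): 1 > 0.99, so result = 0.99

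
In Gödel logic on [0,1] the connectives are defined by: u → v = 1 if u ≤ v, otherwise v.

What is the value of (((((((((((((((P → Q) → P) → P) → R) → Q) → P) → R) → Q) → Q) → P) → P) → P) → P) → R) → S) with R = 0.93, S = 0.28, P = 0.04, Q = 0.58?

(P → Q): 0.04 ≤ 0.58, so result = 1
((P → Q) → P): 1 > 0.04, so result = 0.04
(((P → Q) → P) → P): 0.04 ≤ 0.04, so result = 1
((((P → Q) → P) → P) → R): 1 > 0.93, so result = 0.93
(((((P → Q) → P) → P) → R) → Q): 0.93 > 0.58, so result = 0.58
((((((P → Q) → P) → P) → R) → Q) → P): 0.58 > 0.04, so result = 0.04
(((((((P → Q) → P) → P) → R) → Q) → P) → R): 0.04 ≤ 0.93, so result = 1
((((((((P → Q) → P) → P) → R) → Q) → P) → R) → Q): 1 > 0.58, so result = 0.58
(((((((((P → Q) → P) → P) → R) → Q) → P) → R) → Q) → Q): 0.58 ≤ 0.58, so result = 1
((((((((((P → Q) → P) → P) → R) → Q) → P) → R) → Q) → Q) → P): 1 > 0.04, so result = 0.04
(((((((((((P → Q) → P) → P) → R) → Q) → P) → R) → Q) → Q) → P) → P): 0.04 ≤ 0.04, so result = 1
((((((((((((P → Q) → P) → P) → R) → Q) → P) → R) → Q) → Q) → P) → P) → P): 1 > 0.04, so result = 0.04
(((((((((((((P → Q) → P) → P) → R) → Q) → P) → R) → Q) → Q) → P) → P) → P) → P): 0.04 ≤ 0.04, so result = 1
((((((((((((((P → Q) → P) → P) → R) → Q) → P) → R) → Q) → Q) → P) → P) → P) → P) → R): 1 > 0.93, so result = 0.93
(((((((((((((((P → Q) → P) → P) → R) → Q) → P) → R) → Q) → Q) → P) → P) → P) → P) → R) → S): 0.93 > 0.28, so result = 0.28

0.28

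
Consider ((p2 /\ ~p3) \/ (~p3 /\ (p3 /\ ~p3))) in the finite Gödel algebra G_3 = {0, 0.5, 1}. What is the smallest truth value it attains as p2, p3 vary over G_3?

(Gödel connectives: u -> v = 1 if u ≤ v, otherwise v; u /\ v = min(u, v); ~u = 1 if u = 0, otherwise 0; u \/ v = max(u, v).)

The minimum is attained at p2 = 0, p3 = 0:
  ~p3: Gödel ¬ of 0 = 1 (operand is 0)
  (p2 /\ ~p3) = min(0, 1) = 0
  ~p3: Gödel ¬ of 0 = 1 (operand is 0)
  ~p3: Gödel ¬ of 0 = 1 (operand is 0)
  (p3 /\ ~p3) = min(0, 1) = 0
  (~p3 /\ (p3 /\ ~p3)) = min(1, 0) = 0
  ((p2 /\ ~p3) \/ (~p3 /\ (p3 /\ ~p3))) = max(0, 0) = 0
Checking all 9 assignments confirms none give a value below 0.00.

0.00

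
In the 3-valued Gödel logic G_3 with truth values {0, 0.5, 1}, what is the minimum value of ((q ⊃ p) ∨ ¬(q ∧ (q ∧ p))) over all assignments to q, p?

0.50

The minimum is attained at q = 1, p = 0.5:
  (q ⊃ p): 1 > 0.5, so result = 0.5
  (q ∧ p) = min(1, 0.5) = 0.5
  (q ∧ (q ∧ p)) = min(1, 0.5) = 0.5
  ¬(q ∧ (q ∧ p)): Gödel ¬ of 0.5 = 0 (operand ≠ 0)
  ((q ⊃ p) ∨ ¬(q ∧ (q ∧ p))) = max(0.5, 0) = 0.5
Checking all 9 assignments confirms none give a value below 0.50.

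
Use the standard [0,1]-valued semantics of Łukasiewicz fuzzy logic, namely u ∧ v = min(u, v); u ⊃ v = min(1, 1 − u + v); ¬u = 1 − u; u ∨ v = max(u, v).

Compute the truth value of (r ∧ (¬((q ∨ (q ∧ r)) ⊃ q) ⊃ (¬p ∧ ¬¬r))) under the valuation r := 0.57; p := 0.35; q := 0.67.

0.57

(q ∧ r) = min(0.67, 0.57) = 0.57
(q ∨ (q ∧ r)) = max(0.67, 0.57) = 0.67
((q ∨ (q ∧ r)) ⊃ q): min(1, 1 − 0.67 + 0.67) = 1
¬((q ∨ (q ∧ r)) ⊃ q): Łukasiewicz ¬ gives 1 − 1 = 0
¬p: Łukasiewicz ¬ gives 1 − 0.35 = 0.65
¬r: Łukasiewicz ¬ gives 1 − 0.57 = 0.43
¬¬r: Łukasiewicz ¬ gives 1 − 0.43 = 0.57
(¬p ∧ ¬¬r) = min(0.65, 0.57) = 0.57
(¬((q ∨ (q ∧ r)) ⊃ q) ⊃ (¬p ∧ ¬¬r)): min(1, 1 − 0 + 0.57) = 1
(r ∧ (¬((q ∨ (q ∧ r)) ⊃ q) ⊃ (¬p ∧ ¬¬r))) = min(0.57, 1) = 0.57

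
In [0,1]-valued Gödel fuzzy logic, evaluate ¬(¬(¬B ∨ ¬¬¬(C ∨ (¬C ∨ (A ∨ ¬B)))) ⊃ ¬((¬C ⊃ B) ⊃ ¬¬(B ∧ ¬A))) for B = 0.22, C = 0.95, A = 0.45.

¬B: Gödel ¬ of 0.22 = 0 (operand ≠ 0)
¬C: Gödel ¬ of 0.95 = 0 (operand ≠ 0)
¬B: Gödel ¬ of 0.22 = 0 (operand ≠ 0)
(A ∨ ¬B) = max(0.45, 0) = 0.45
(¬C ∨ (A ∨ ¬B)) = max(0, 0.45) = 0.45
(C ∨ (¬C ∨ (A ∨ ¬B))) = max(0.95, 0.45) = 0.95
¬(C ∨ (¬C ∨ (A ∨ ¬B))): Gödel ¬ of 0.95 = 0 (operand ≠ 0)
¬¬(C ∨ (¬C ∨ (A ∨ ¬B))): Gödel ¬ of 0 = 1 (operand is 0)
¬¬¬(C ∨ (¬C ∨ (A ∨ ¬B))): Gödel ¬ of 1 = 0 (operand ≠ 0)
(¬B ∨ ¬¬¬(C ∨ (¬C ∨ (A ∨ ¬B)))) = max(0, 0) = 0
¬(¬B ∨ ¬¬¬(C ∨ (¬C ∨ (A ∨ ¬B)))): Gödel ¬ of 0 = 1 (operand is 0)
¬C: Gödel ¬ of 0.95 = 0 (operand ≠ 0)
(¬C ⊃ B): 0 ≤ 0.22, so result = 1
¬A: Gödel ¬ of 0.45 = 0 (operand ≠ 0)
(B ∧ ¬A) = min(0.22, 0) = 0
¬(B ∧ ¬A): Gödel ¬ of 0 = 1 (operand is 0)
¬¬(B ∧ ¬A): Gödel ¬ of 1 = 0 (operand ≠ 0)
((¬C ⊃ B) ⊃ ¬¬(B ∧ ¬A)): 1 > 0, so result = 0
¬((¬C ⊃ B) ⊃ ¬¬(B ∧ ¬A)): Gödel ¬ of 0 = 1 (operand is 0)
(¬(¬B ∨ ¬¬¬(C ∨ (¬C ∨ (A ∨ ¬B)))) ⊃ ¬((¬C ⊃ B) ⊃ ¬¬(B ∧ ¬A))): 1 ≤ 1, so result = 1
¬(¬(¬B ∨ ¬¬¬(C ∨ (¬C ∨ (A ∨ ¬B)))) ⊃ ¬((¬C ⊃ B) ⊃ ¬¬(B ∧ ¬A))): Gödel ¬ of 1 = 0 (operand ≠ 0)

0.00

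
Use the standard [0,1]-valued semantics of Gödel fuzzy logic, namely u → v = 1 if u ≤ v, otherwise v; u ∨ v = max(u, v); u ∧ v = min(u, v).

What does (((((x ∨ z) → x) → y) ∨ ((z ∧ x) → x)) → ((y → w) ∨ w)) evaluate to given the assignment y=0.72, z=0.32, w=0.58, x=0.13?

(x ∨ z) = max(0.13, 0.32) = 0.32
((x ∨ z) → x): 0.32 > 0.13, so result = 0.13
(((x ∨ z) → x) → y): 0.13 ≤ 0.72, so result = 1
(z ∧ x) = min(0.32, 0.13) = 0.13
((z ∧ x) → x): 0.13 ≤ 0.13, so result = 1
((((x ∨ z) → x) → y) ∨ ((z ∧ x) → x)) = max(1, 1) = 1
(y → w): 0.72 > 0.58, so result = 0.58
((y → w) ∨ w) = max(0.58, 0.58) = 0.58
(((((x ∨ z) → x) → y) ∨ ((z ∧ x) → x)) → ((y → w) ∨ w)): 1 > 0.58, so result = 0.58

0.58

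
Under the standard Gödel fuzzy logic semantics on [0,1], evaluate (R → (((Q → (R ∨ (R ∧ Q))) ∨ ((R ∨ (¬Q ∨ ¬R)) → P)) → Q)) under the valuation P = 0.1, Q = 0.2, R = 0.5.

(R ∧ Q) = min(0.5, 0.2) = 0.2
(R ∨ (R ∧ Q)) = max(0.5, 0.2) = 0.5
(Q → (R ∨ (R ∧ Q))): 0.2 ≤ 0.5, so result = 1
¬Q: Gödel ¬ of 0.2 = 0 (operand ≠ 0)
¬R: Gödel ¬ of 0.5 = 0 (operand ≠ 0)
(¬Q ∨ ¬R) = max(0, 0) = 0
(R ∨ (¬Q ∨ ¬R)) = max(0.5, 0) = 0.5
((R ∨ (¬Q ∨ ¬R)) → P): 0.5 > 0.1, so result = 0.1
((Q → (R ∨ (R ∧ Q))) ∨ ((R ∨ (¬Q ∨ ¬R)) → P)) = max(1, 0.1) = 1
(((Q → (R ∨ (R ∧ Q))) ∨ ((R ∨ (¬Q ∨ ¬R)) → P)) → Q): 1 > 0.2, so result = 0.2
(R → (((Q → (R ∨ (R ∧ Q))) ∨ ((R ∨ (¬Q ∨ ¬R)) → P)) → Q)): 0.5 > 0.2, so result = 0.2

0.20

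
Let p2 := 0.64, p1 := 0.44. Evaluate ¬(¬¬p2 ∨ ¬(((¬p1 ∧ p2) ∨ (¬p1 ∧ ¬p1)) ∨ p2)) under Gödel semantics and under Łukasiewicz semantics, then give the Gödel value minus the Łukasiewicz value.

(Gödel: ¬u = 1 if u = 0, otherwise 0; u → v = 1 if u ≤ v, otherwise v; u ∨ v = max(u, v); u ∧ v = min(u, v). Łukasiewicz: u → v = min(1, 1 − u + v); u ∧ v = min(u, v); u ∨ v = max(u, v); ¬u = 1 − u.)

-0.36

Gödel evaluation:
  ¬p2: Gödel ¬ of 0.64 = 0 (operand ≠ 0)
  ¬¬p2: Gödel ¬ of 0 = 1 (operand is 0)
  ¬p1: Gödel ¬ of 0.44 = 0 (operand ≠ 0)
  (¬p1 ∧ p2) = min(0, 0.64) = 0
  ¬p1: Gödel ¬ of 0.44 = 0 (operand ≠ 0)
  ¬p1: Gödel ¬ of 0.44 = 0 (operand ≠ 0)
  (¬p1 ∧ ¬p1) = min(0, 0) = 0
  ((¬p1 ∧ p2) ∨ (¬p1 ∧ ¬p1)) = max(0, 0) = 0
  (((¬p1 ∧ p2) ∨ (¬p1 ∧ ¬p1)) ∨ p2) = max(0, 0.64) = 0.64
  ¬(((¬p1 ∧ p2) ∨ (¬p1 ∧ ¬p1)) ∨ p2): Gödel ¬ of 0.64 = 0 (operand ≠ 0)
  (¬¬p2 ∨ ¬(((¬p1 ∧ p2) ∨ (¬p1 ∧ ¬p1)) ∨ p2)) = max(1, 0) = 1
  ¬(¬¬p2 ∨ ¬(((¬p1 ∧ p2) ∨ (¬p1 ∧ ¬p1)) ∨ p2)): Gödel ¬ of 1 = 0 (operand ≠ 0)
  Gödel value = 0
Łukasiewicz evaluation:
  ¬p2: Łukasiewicz ¬ gives 1 − 0.64 = 0.36
  ¬¬p2: Łukasiewicz ¬ gives 1 − 0.36 = 0.64
  ¬p1: Łukasiewicz ¬ gives 1 − 0.44 = 0.56
  (¬p1 ∧ p2) = min(0.56, 0.64) = 0.56
  ¬p1: Łukasiewicz ¬ gives 1 − 0.44 = 0.56
  ¬p1: Łukasiewicz ¬ gives 1 − 0.44 = 0.56
  (¬p1 ∧ ¬p1) = min(0.56, 0.56) = 0.56
  ((¬p1 ∧ p2) ∨ (¬p1 ∧ ¬p1)) = max(0.56, 0.56) = 0.56
  (((¬p1 ∧ p2) ∨ (¬p1 ∧ ¬p1)) ∨ p2) = max(0.56, 0.64) = 0.64
  ¬(((¬p1 ∧ p2) ∨ (¬p1 ∧ ¬p1)) ∨ p2): Łukasiewicz ¬ gives 1 − 0.64 = 0.36
  (¬¬p2 ∨ ¬(((¬p1 ∧ p2) ∨ (¬p1 ∧ ¬p1)) ∨ p2)) = max(0.64, 0.36) = 0.64
  ¬(¬¬p2 ∨ ¬(((¬p1 ∧ p2) ∨ (¬p1 ∧ ¬p1)) ∨ p2)): Łukasiewicz ¬ gives 1 − 0.64 = 0.36
  Łukasiewicz value = 0.36
Difference: 0 − 0.36 = -0.36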